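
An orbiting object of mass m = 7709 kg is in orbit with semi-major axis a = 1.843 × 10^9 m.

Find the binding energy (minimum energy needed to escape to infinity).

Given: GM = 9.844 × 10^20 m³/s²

Total orbital energy is E = −GMm/(2a); binding energy is E_bind = −E = GMm/(2a).
E_bind = 9.844e+20 · 7709 / (2 · 1.843e+09) J ≈ 2.059e+15 J = 2.059 PJ.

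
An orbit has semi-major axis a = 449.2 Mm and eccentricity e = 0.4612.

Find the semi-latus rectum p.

Convert to SI: a = 449.2 Mm = 4.492e+08 m.
p = a (1 − e²).
p = 4.492e+08 · (1 − (0.4612)²) = 4.492e+08 · 0.787295 ≈ 3.537e+08 m = 353.7 Mm.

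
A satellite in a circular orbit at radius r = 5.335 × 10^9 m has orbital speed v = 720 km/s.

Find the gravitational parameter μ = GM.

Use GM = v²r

Convert to SI: v = 720 km/s = 720000 m/s.
For a circular orbit v² = GM/r, so GM = v² · r.
GM = (720000)² · 5.335e+09 m³/s² ≈ 2.766e+21 m³/s² = 2.766 × 10^21 m³/s².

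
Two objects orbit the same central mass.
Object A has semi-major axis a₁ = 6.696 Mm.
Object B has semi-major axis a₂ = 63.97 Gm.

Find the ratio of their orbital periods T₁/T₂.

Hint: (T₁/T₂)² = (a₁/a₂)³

Convert to SI: a₁ = 6.696 Mm = 6.696e+06 m; a₂ = 63.97 Gm = 6.397e+10 m.
From Kepler's third law, (T₁/T₂)² = (a₁/a₂)³, so T₁/T₂ = (a₁/a₂)^(3/2).
a₁/a₂ = 6.696e+06 / 6.397e+10 = 0.000104674.
T₁/T₂ = (0.000104674)^(3/2) ≈ 1.071e-06.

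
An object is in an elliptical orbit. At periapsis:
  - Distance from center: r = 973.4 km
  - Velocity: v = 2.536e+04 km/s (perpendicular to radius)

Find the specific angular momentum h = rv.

Convert to SI: r = 973.4 km = 973400 m; v = 2.536e+04 km/s = 2.536e+07 m/s.
With v perpendicular to r, h = r · v.
h = 973400 · 2.536e+07 m²/s ≈ 2.469e+13 m²/s.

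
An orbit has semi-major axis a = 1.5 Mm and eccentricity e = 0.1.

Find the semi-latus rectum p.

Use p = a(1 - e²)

Convert to SI: a = 1.5 Mm = 1.5e+06 m.
p = a (1 − e²).
p = 1.5e+06 · (1 − (0.1)²) = 1.5e+06 · 0.99 ≈ 1.485e+06 m = 1.485 Mm.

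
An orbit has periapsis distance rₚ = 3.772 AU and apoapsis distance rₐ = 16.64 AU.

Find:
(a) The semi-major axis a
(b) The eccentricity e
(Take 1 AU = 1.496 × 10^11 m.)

Convert to SI: rₚ = 3.772 AU = 5.64291e+11 m; rₐ = 16.64 AU = 2.48934e+12 m.
(a) a = (rₚ + rₐ) / 2 = (5.64291e+11 + 2.48934e+12) / 2 ≈ 1.527e+12 m = 10.21 AU.
(b) e = (rₐ − rₚ) / (rₐ + rₚ) = (2.48934e+12 − 5.64291e+11) / (2.48934e+12 + 5.64291e+11) ≈ 0.6304.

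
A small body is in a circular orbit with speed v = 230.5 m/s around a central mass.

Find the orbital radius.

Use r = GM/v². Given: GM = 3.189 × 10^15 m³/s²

For a circular orbit, v² = GM / r, so r = GM / v².
r = 3.189e+15 / (230.5)² m ≈ 6.002e+10 m = 60.02 Gm.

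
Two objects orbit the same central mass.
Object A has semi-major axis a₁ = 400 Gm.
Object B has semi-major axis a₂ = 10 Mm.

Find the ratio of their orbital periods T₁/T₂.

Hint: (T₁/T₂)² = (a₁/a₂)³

Convert to SI: a₁ = 400 Gm = 4e+11 m; a₂ = 10 Mm = 1e+07 m.
From Kepler's third law, (T₁/T₂)² = (a₁/a₂)³, so T₁/T₂ = (a₁/a₂)^(3/2).
a₁/a₂ = 4e+11 / 1e+07 = 40000.
T₁/T₂ = (40000)^(3/2) ≈ 8e+06.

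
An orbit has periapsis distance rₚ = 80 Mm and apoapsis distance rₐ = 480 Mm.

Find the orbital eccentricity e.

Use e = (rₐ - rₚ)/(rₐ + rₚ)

Convert to SI: rₚ = 80 Mm = 8e+07 m; rₐ = 480 Mm = 4.8e+08 m.
e = (rₐ − rₚ) / (rₐ + rₚ).
e = (4.8e+08 − 8e+07) / (4.8e+08 + 8e+07) = 4e+08 / 5.6e+08 ≈ 0.7143.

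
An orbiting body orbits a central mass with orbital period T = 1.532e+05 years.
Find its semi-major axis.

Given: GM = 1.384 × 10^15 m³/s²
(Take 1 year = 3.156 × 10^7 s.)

Convert to SI: T = 1.532e+05 years = 4.83499e+12 s.
Invert Kepler's third law: a = (GM · T² / (4π²))^(1/3).
Substituting T = 4.83499e+12 s and GM = 1.384e+15 m³/s²:
a = (1.384e+15 · (4.83499e+12)² / (4π²))^(1/3) m
a ≈ 9.358e+12 m = 9.358 Tm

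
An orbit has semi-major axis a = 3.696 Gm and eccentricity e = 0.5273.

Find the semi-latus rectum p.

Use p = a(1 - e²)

Convert to SI: a = 3.696 Gm = 3.696e+09 m.
p = a (1 − e²).
p = 3.696e+09 · (1 − (0.5273)²) = 3.696e+09 · 0.721955 ≈ 2.668e+09 m = 2.668 Gm.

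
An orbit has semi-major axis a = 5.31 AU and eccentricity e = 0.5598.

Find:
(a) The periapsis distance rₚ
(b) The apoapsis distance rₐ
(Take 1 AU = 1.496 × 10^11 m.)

Convert to SI: a = 5.31 AU = 7.94376e+11 m.
(a) rₚ = a(1 − e) = 7.94376e+11 · (1 − 0.5598) = 7.94376e+11 · 0.4402 ≈ 3.497e+11 m = 2.337 AU.
(b) rₐ = a(1 + e) = 7.94376e+11 · (1 + 0.5598) = 7.94376e+11 · 1.5598 ≈ 1.239e+12 m = 8.283 AU.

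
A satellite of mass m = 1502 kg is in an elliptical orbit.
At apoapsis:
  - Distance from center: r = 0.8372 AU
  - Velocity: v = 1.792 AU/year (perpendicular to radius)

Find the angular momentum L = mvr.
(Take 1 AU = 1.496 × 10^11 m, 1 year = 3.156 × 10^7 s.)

Convert to SI: r = 0.8372 AU = 1.25245e+11 m; v = 1.792 AU/year = 8494.4 m/s.
Since v is perpendicular to r, L = m · v · r.
L = 1502 · 8494.4 · 1.25245e+11 kg·m²/s ≈ 1.598e+18 kg·m²/s.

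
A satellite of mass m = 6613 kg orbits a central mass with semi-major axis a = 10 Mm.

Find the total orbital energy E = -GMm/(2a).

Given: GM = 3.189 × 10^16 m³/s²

Convert to SI: a = 10 Mm = 1e+07 m.
E = −GMm / (2a).
E = −3.189e+16 · 6613 / (2 · 1e+07) J ≈ -1.054e+13 J = -10.54 TJ.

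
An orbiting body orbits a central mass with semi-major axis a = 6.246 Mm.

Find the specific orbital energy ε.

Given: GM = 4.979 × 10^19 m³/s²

Convert to SI: a = 6.246 Mm = 6.246e+06 m.
ε = −GM / (2a).
ε = −4.979e+19 / (2 · 6.246e+06) J/kg ≈ -3.986e+12 J/kg = -3986 GJ/kg.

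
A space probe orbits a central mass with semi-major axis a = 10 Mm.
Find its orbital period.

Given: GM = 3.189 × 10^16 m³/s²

Convert to SI: a = 10 Mm = 1e+07 m.
Kepler's third law: T = 2π √(a³ / GM).
Substituting a = 1e+07 m and GM = 3.189e+16 m³/s²:
T = 2π √((1e+07)³ / 3.189e+16) s
T ≈ 1113 s = 18.54 minutes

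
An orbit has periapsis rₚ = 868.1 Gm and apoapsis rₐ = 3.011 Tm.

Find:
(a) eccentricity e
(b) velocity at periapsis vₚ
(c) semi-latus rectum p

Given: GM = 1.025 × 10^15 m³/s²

Convert to SI: rₚ = 868.1 Gm = 8.681e+11 m; rₐ = 3.011 Tm = 3.011e+12 m.
(a) e = (rₐ − rₚ)/(rₐ + rₚ) = (3.011e+12 − 8.681e+11)/(3.011e+12 + 8.681e+11) ≈ 0.5524
(b) With a = (rₚ + rₐ)/2 = 1.93955e+12 m, vₚ = √(GM (2/rₚ − 1/a)) = √(1.025e+15 · (2/8.681e+11 − 1/1.93955e+12)) m/s ≈ 42.81 m/s
(c) From a = (rₚ + rₐ)/2 = 1.93955e+12 m and e = (rₐ − rₚ)/(rₐ + rₚ) = 0.552422, p = a(1 − e²) = 1.93955e+12 · (1 − (0.552422)²) ≈ 1.348e+12 m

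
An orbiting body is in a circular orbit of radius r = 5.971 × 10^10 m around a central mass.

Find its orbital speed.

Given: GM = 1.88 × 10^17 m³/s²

For a circular orbit, gravity supplies the centripetal force, so v = √(GM / r).
v = √(1.88e+17 / 5.971e+10) m/s ≈ 1774 m/s = 1.774 km/s.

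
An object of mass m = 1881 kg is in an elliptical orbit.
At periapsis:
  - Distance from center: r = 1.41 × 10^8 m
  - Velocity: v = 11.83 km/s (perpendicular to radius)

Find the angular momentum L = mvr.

Convert to SI: v = 11.83 km/s = 11830 m/s.
Since v is perpendicular to r, L = m · v · r.
L = 1881 · 11830 · 1.41e+08 kg·m²/s ≈ 3.138e+15 kg·m²/s.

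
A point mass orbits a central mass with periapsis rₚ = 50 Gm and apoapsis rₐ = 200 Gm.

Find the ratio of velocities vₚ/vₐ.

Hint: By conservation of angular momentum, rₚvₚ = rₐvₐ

Convert to SI: rₚ = 50 Gm = 5e+10 m; rₐ = 200 Gm = 2e+11 m.
Conservation of angular momentum gives rₚvₚ = rₐvₐ, so vₚ/vₐ = rₐ/rₚ.
vₚ/vₐ = 2e+11 / 5e+10 ≈ 4.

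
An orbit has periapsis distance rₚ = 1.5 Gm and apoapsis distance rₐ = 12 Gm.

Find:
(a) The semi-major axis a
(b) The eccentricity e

Convert to SI: rₚ = 1.5 Gm = 1.5e+09 m; rₐ = 12 Gm = 1.2e+10 m.
(a) a = (rₚ + rₐ) / 2 = (1.5e+09 + 1.2e+10) / 2 ≈ 6.75e+09 m = 6.75 Gm.
(b) e = (rₐ − rₚ) / (rₐ + rₚ) = (1.2e+10 − 1.5e+09) / (1.2e+10 + 1.5e+09) ≈ 0.7778.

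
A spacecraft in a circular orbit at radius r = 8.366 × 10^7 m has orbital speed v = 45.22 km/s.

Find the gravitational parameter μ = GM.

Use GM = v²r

Convert to SI: v = 45.22 km/s = 45220 m/s.
For a circular orbit v² = GM/r, so GM = v² · r.
GM = (45220)² · 8.366e+07 m³/s² ≈ 1.711e+17 m³/s² = 1.711 × 10^17 m³/s².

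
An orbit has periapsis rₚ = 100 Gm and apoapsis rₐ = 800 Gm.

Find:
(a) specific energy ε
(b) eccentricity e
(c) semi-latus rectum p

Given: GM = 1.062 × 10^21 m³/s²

Convert to SI: rₚ = 100 Gm = 1e+11 m; rₐ = 800 Gm = 8e+11 m.
(a) With a = (rₚ + rₐ)/2 = 4.5e+11 m, ε = −GM/(2a) = −1.062e+21/(2 · 4.5e+11) J/kg ≈ -1.18e+09 J/kg
(b) e = (rₐ − rₚ)/(rₐ + rₚ) = (8e+11 − 1e+11)/(8e+11 + 1e+11) ≈ 0.7778
(c) From a = (rₚ + rₐ)/2 = 4.5e+11 m and e = (rₐ − rₚ)/(rₐ + rₚ) = 0.777778, p = a(1 − e²) = 4.5e+11 · (1 − (0.777778)²) ≈ 1.778e+11 m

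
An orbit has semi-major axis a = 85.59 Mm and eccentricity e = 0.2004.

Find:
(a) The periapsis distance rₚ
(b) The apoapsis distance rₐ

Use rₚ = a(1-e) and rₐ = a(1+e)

Convert to SI: a = 85.59 Mm = 8.559e+07 m.
(a) rₚ = a(1 − e) = 8.559e+07 · (1 − 0.2004) = 8.559e+07 · 0.7996 ≈ 6.844e+07 m = 68.44 Mm.
(b) rₐ = a(1 + e) = 8.559e+07 · (1 + 0.2004) = 8.559e+07 · 1.2004 ≈ 1.027e+08 m = 102.7 Mm.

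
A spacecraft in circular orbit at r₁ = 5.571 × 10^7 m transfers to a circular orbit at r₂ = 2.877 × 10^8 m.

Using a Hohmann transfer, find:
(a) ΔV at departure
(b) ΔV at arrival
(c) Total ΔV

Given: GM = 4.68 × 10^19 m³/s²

Transfer semi-major axis: a_t = (r₁ + r₂)/2 = (5.571e+07 + 2.877e+08)/2 = 1.71705e+08 m.
Circular speeds: v₁ = √(GM/r₁) = 916550 m/s, v₂ = √(GM/r₂) = 403323 m/s.
Transfer speeds (vis-viva v² = GM(2/r − 1/a_t)): v₁ᵗ = 1.18641e+06 m/s, v₂ᵗ = 229735 m/s.
(a) ΔV₁ = |v₁ᵗ − v₁| ≈ 2.699e+05 m/s = 269.9 km/s.
(b) ΔV₂ = |v₂ − v₂ᵗ| ≈ 1.736e+05 m/s = 173.6 km/s.
(c) ΔV_total = ΔV₁ + ΔV₂ ≈ 4.434e+05 m/s = 443.4 km/s.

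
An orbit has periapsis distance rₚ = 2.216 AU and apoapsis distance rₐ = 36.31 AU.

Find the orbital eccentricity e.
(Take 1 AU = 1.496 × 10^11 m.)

Convert to SI: rₚ = 2.216 AU = 3.31514e+11 m; rₐ = 36.31 AU = 5.43198e+12 m.
e = (rₐ − rₚ) / (rₐ + rₚ).
e = (5.43198e+12 − 3.31514e+11) / (5.43198e+12 + 3.31514e+11) = 5.10046e+12 / 5.76349e+12 ≈ 0.885.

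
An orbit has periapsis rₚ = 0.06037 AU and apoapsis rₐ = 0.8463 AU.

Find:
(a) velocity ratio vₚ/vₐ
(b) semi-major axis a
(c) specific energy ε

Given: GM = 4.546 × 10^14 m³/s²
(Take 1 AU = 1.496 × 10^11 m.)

Convert to SI: rₚ = 0.06037 AU = 9.03135e+09 m; rₐ = 0.8463 AU = 1.26606e+11 m.
(a) Conservation of angular momentum (rₚvₚ = rₐvₐ) gives vₚ/vₐ = rₐ/rₚ = 1.26606e+11/9.03135e+09 ≈ 14.02
(b) a = (rₚ + rₐ)/2 = (9.03135e+09 + 1.26606e+11)/2 ≈ 6.782e+10 m
(c) With a = (rₚ + rₐ)/2 = 6.78189e+10 m, ε = −GM/(2a) = −4.546e+14/(2 · 6.78189e+10) J/kg ≈ -3352 J/kg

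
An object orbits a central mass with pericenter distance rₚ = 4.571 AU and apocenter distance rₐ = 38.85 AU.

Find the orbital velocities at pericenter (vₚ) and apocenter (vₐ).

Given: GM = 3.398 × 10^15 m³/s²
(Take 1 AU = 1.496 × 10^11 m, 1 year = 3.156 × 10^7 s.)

Convert to SI: rₚ = 4.571 AU = 6.83822e+11 m; rₐ = 38.85 AU = 5.81196e+12 m.
Use the vis-viva equation v² = GM(2/r − 1/a) with a = (rₚ + rₐ)/2 = (6.83822e+11 + 5.81196e+12)/2 = 3.24789e+12 m.
vₚ = √(GM · (2/rₚ − 1/a)) = √(3.398e+15 · (2/6.83822e+11 − 1/3.24789e+12)) m/s ≈ 94.3 m/s = 0.01989 AU/year.
vₐ = √(GM · (2/rₐ − 1/a)) = √(3.398e+15 · (2/5.81196e+12 − 1/3.24789e+12)) m/s ≈ 11.09 m/s = 0.002341 AU/year.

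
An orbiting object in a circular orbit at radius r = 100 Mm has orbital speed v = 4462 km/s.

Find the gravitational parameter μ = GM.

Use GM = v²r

Convert to SI: r = 100 Mm = 1e+08 m; v = 4462 km/s = 4.462e+06 m/s.
For a circular orbit v² = GM/r, so GM = v² · r.
GM = (4.462e+06)² · 1e+08 m³/s² ≈ 1.991e+21 m³/s² = 1.991 × 10^21 m³/s².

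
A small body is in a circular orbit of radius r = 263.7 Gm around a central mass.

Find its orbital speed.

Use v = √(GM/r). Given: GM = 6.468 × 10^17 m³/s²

Convert to SI: r = 263.7 Gm = 2.637e+11 m.
For a circular orbit, gravity supplies the centripetal force, so v = √(GM / r).
v = √(6.468e+17 / 2.637e+11) m/s ≈ 1566 m/s = 1.566 km/s.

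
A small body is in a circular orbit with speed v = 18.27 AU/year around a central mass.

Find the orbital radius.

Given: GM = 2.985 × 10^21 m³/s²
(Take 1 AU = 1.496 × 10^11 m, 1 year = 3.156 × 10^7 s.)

Convert to SI: v = 18.27 AU/year = 86603 m/s.
For a circular orbit, v² = GM / r, so r = GM / v².
r = 2.985e+21 / (86603)² m ≈ 3.98e+11 m = 2.66 AU.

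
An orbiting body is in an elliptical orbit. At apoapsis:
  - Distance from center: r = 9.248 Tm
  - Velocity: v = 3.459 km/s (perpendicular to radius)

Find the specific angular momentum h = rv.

Convert to SI: r = 9.248 Tm = 9.248e+12 m; v = 3.459 km/s = 3459 m/s.
With v perpendicular to r, h = r · v.
h = 9.248e+12 · 3459 m²/s ≈ 3.199e+16 m²/s.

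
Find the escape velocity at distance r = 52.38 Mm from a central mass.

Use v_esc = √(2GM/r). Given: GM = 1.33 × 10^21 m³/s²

Convert to SI: r = 52.38 Mm = 5.238e+07 m.
Escape velocity comes from setting total energy to zero: ½v² − GM/r = 0 ⇒ v_esc = √(2GM / r).
v_esc = √(2 · 1.33e+21 / 5.238e+07) m/s ≈ 7.126e+06 m/s = 7126 km/s.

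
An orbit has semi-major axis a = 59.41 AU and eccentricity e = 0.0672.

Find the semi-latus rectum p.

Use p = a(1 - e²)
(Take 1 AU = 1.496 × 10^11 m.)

Convert to SI: a = 59.41 AU = 8.88774e+12 m.
p = a (1 − e²).
p = 8.88774e+12 · (1 − (0.0672)²) = 8.88774e+12 · 0.995484 ≈ 8.848e+12 m = 59.14 AU.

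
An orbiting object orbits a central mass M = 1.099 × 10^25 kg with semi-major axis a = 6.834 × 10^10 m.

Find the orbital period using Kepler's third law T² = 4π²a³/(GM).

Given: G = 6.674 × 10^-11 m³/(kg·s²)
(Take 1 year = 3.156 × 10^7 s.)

GM = G · M = 6.674e-11 · 1.099e+25 = 7.33473e+14 m³/s².
Kepler's third law: T = 2π √(a³ / GM).
Substituting a = 6.834e+10 m and GM = 7.33473e+14 m³/s²:
T = 2π √((6.834e+10)³ / 7.33473e+14) s
T ≈ 4.145e+09 s = 131.3 years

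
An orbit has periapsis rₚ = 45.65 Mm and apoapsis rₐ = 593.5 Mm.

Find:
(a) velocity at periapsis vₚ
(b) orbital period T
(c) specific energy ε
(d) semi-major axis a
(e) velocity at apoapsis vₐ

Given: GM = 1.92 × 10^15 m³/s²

Convert to SI: rₚ = 45.65 Mm = 4.565e+07 m; rₐ = 593.5 Mm = 5.935e+08 m.
(a) With a = (rₚ + rₐ)/2 = 3.19575e+08 m, vₚ = √(GM (2/rₚ − 1/a)) = √(1.92e+15 · (2/4.565e+07 − 1/3.19575e+08)) m/s ≈ 8838 m/s
(b) With a = (rₚ + rₐ)/2 = 3.19575e+08 m, T = 2π √(a³/GM) = 2π √((3.19575e+08)³/1.92e+15) s ≈ 8.192e+05 s
(c) With a = (rₚ + rₐ)/2 = 3.19575e+08 m, ε = −GM/(2a) = −1.92e+15/(2 · 3.19575e+08) J/kg ≈ -3.004e+06 J/kg
(d) a = (rₚ + rₐ)/2 = (4.565e+07 + 5.935e+08)/2 ≈ 3.196e+08 m
(e) With a = (rₚ + rₐ)/2 = 3.19575e+08 m, vₐ = √(GM (2/rₐ − 1/a)) = √(1.92e+15 · (2/5.935e+08 − 1/3.19575e+08)) m/s ≈ 679.8 m/s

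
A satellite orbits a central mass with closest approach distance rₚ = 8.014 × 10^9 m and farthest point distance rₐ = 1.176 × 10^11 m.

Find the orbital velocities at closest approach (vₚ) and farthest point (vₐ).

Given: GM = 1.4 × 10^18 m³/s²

Use the vis-viva equation v² = GM(2/r − 1/a) with a = (rₚ + rₐ)/2 = (8.014e+09 + 1.176e+11)/2 = 6.2807e+10 m.
vₚ = √(GM · (2/rₚ − 1/a)) = √(1.4e+18 · (2/8.014e+09 − 1/6.2807e+10)) m/s ≈ 1.809e+04 m/s = 18.09 km/s.
vₐ = √(GM · (2/rₐ − 1/a)) = √(1.4e+18 · (2/1.176e+11 − 1/6.2807e+10)) m/s ≈ 1232 m/s = 1.232 km/s.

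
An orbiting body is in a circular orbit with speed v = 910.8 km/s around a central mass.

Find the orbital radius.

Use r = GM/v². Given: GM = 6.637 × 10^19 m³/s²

Convert to SI: v = 910.8 km/s = 910800 m/s.
For a circular orbit, v² = GM / r, so r = GM / v².
r = 6.637e+19 / (910800)² m ≈ 8.001e+07 m = 80.01 Mm.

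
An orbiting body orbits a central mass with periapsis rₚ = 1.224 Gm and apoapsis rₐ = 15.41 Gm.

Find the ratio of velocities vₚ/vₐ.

Convert to SI: rₚ = 1.224 Gm = 1.224e+09 m; rₐ = 15.41 Gm = 1.541e+10 m.
Conservation of angular momentum gives rₚvₚ = rₐvₐ, so vₚ/vₐ = rₐ/rₚ.
vₚ/vₐ = 1.541e+10 / 1.224e+09 ≈ 12.59.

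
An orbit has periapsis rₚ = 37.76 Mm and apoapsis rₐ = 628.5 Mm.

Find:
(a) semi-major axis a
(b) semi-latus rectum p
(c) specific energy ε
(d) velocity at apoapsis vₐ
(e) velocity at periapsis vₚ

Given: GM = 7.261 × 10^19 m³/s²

Convert to SI: rₚ = 37.76 Mm = 3.776e+07 m; rₐ = 628.5 Mm = 6.285e+08 m.
(a) a = (rₚ + rₐ)/2 = (3.776e+07 + 6.285e+08)/2 ≈ 3.331e+08 m
(b) From a = (rₚ + rₐ)/2 = 3.3313e+08 m and e = (rₐ − rₚ)/(rₐ + rₚ) = 0.886651, p = a(1 − e²) = 3.3313e+08 · (1 − (0.886651)²) ≈ 7.124e+07 m
(c) With a = (rₚ + rₐ)/2 = 3.3313e+08 m, ε = −GM/(2a) = −7.261e+19/(2 · 3.3313e+08) J/kg ≈ -1.09e+11 J/kg
(d) With a = (rₚ + rₐ)/2 = 3.3313e+08 m, vₐ = √(GM (2/rₐ − 1/a)) = √(7.261e+19 · (2/6.285e+08 − 1/3.3313e+08)) m/s ≈ 1.144e+05 m/s
(e) With a = (rₚ + rₐ)/2 = 3.3313e+08 m, vₚ = √(GM (2/rₚ − 1/a)) = √(7.261e+19 · (2/3.776e+07 − 1/3.3313e+08)) m/s ≈ 1.905e+06 m/s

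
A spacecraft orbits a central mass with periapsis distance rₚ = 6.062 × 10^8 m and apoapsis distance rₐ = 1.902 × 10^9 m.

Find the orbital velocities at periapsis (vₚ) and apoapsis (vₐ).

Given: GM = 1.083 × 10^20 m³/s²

Use the vis-viva equation v² = GM(2/r − 1/a) with a = (rₚ + rₐ)/2 = (6.062e+08 + 1.902e+09)/2 = 1.2541e+09 m.
vₚ = √(GM · (2/rₚ − 1/a)) = √(1.083e+20 · (2/6.062e+08 − 1/1.2541e+09)) m/s ≈ 5.205e+05 m/s = 520.5 km/s.
vₐ = √(GM · (2/rₐ − 1/a)) = √(1.083e+20 · (2/1.902e+09 − 1/1.2541e+09)) m/s ≈ 1.659e+05 m/s = 165.9 km/s.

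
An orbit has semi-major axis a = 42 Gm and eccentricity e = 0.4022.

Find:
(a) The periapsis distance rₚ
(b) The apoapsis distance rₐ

Convert to SI: a = 42 Gm = 4.2e+10 m.
(a) rₚ = a(1 − e) = 4.2e+10 · (1 − 0.4022) = 4.2e+10 · 0.5978 ≈ 2.511e+10 m = 25.11 Gm.
(b) rₐ = a(1 + e) = 4.2e+10 · (1 + 0.4022) = 4.2e+10 · 1.4022 ≈ 5.889e+10 m = 58.89 Gm.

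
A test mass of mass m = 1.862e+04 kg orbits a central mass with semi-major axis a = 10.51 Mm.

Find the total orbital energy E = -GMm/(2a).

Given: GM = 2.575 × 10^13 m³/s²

Convert to SI: a = 10.51 Mm = 1.051e+07 m.
E = −GMm / (2a).
E = −2.575e+13 · 1.862e+04 / (2 · 1.051e+07) J ≈ -2.281e+10 J = -22.81 GJ.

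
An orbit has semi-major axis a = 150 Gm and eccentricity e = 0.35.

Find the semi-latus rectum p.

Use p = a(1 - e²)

Convert to SI: a = 150 Gm = 1.5e+11 m.
p = a (1 − e²).
p = 1.5e+11 · (1 − (0.35)²) = 1.5e+11 · 0.8775 ≈ 1.316e+11 m = 131.6 Gm.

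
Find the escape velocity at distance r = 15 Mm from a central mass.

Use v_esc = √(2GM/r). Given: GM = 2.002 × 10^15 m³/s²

Convert to SI: r = 15 Mm = 1.5e+07 m.
Escape velocity comes from setting total energy to zero: ½v² − GM/r = 0 ⇒ v_esc = √(2GM / r).
v_esc = √(2 · 2.002e+15 / 1.5e+07) m/s ≈ 1.634e+04 m/s = 16.34 km/s.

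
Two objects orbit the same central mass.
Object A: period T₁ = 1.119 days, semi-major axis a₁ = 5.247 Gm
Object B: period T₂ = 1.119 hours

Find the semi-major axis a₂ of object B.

Convert to SI: T₁ = 1.119 days = 96681.6 s; a₁ = 5.247 Gm = 5.247e+09 m; T₂ = 1.119 hours = 4028.4 s.
Kepler's third law: (T₁/T₂)² = (a₁/a₂)³ ⇒ a₂ = a₁ · (T₂/T₁)^(2/3).
T₂/T₁ = 4028.4 / 96681.6 = 0.0416667.
a₂ = 5.247e+09 · (0.0416667)^(2/3) m ≈ 6.306e+08 m = 630.6 Mm.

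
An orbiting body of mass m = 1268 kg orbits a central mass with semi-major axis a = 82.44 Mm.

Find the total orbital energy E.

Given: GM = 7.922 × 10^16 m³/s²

Convert to SI: a = 82.44 Mm = 8.244e+07 m.
E = −GMm / (2a).
E = −7.922e+16 · 1268 / (2 · 8.244e+07) J ≈ -6.092e+11 J = -609.2 GJ.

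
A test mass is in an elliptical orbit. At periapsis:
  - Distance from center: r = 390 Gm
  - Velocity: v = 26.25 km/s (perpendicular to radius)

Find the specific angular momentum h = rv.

Convert to SI: r = 390 Gm = 3.9e+11 m; v = 26.25 km/s = 26250 m/s.
With v perpendicular to r, h = r · v.
h = 3.9e+11 · 26250 m²/s ≈ 1.024e+16 m²/s.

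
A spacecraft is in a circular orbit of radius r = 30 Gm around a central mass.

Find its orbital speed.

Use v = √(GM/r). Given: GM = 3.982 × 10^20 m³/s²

Convert to SI: r = 30 Gm = 3e+10 m.
For a circular orbit, gravity supplies the centripetal force, so v = √(GM / r).
v = √(3.982e+20 / 3e+10) m/s ≈ 1.152e+05 m/s = 115.2 km/s.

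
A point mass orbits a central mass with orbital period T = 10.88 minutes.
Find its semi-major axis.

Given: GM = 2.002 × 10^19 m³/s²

Convert to SI: T = 10.88 minutes = 652.8 s.
Invert Kepler's third law: a = (GM · T² / (4π²))^(1/3).
Substituting T = 652.8 s and GM = 2.002e+19 m³/s²:
a = (2.002e+19 · (652.8)² / (4π²))^(1/3) m
a ≈ 6.001e+07 m = 60.01 Mm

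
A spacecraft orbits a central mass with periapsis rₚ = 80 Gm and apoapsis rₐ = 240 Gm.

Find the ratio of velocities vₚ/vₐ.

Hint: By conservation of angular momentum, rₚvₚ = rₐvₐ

Convert to SI: rₚ = 80 Gm = 8e+10 m; rₐ = 240 Gm = 2.4e+11 m.
Conservation of angular momentum gives rₚvₚ = rₐvₐ, so vₚ/vₐ = rₐ/rₚ.
vₚ/vₐ = 2.4e+11 / 8e+10 ≈ 3.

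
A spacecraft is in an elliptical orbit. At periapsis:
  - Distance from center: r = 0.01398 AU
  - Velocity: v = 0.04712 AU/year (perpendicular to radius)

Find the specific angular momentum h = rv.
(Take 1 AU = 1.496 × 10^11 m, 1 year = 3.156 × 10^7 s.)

Convert to SI: r = 0.01398 AU = 2.09141e+09 m; v = 0.04712 AU/year = 223.357 m/s.
With v perpendicular to r, h = r · v.
h = 2.09141e+09 · 223.357 m²/s ≈ 4.671e+11 m²/s.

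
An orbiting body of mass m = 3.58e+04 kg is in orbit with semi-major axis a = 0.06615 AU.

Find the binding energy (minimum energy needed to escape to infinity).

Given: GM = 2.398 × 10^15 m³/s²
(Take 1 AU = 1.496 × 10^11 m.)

Convert to SI: a = 0.06615 AU = 9.89604e+09 m.
Total orbital energy is E = −GMm/(2a); binding energy is E_bind = −E = GMm/(2a).
E_bind = 2.398e+15 · 3.58e+04 / (2 · 9.89604e+09) J ≈ 4.338e+09 J = 4.338 GJ.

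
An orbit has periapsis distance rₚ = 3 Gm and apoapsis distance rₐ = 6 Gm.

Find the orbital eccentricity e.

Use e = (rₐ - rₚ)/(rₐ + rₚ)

Convert to SI: rₚ = 3 Gm = 3e+09 m; rₐ = 6 Gm = 6e+09 m.
e = (rₐ − rₚ) / (rₐ + rₚ).
e = (6e+09 − 3e+09) / (6e+09 + 3e+09) = 3e+09 / 9e+09 ≈ 0.3333.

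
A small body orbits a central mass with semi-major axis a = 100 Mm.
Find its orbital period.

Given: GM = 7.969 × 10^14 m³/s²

Convert to SI: a = 100 Mm = 1e+08 m.
Kepler's third law: T = 2π √(a³ / GM).
Substituting a = 1e+08 m and GM = 7.969e+14 m³/s²:
T = 2π √((1e+08)³ / 7.969e+14) s
T ≈ 2.226e+05 s = 2.576 days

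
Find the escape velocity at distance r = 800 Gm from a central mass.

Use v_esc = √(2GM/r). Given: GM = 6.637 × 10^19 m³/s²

Convert to SI: r = 800 Gm = 8e+11 m.
Escape velocity comes from setting total energy to zero: ½v² − GM/r = 0 ⇒ v_esc = √(2GM / r).
v_esc = √(2 · 6.637e+19 / 8e+11) m/s ≈ 1.288e+04 m/s = 12.88 km/s.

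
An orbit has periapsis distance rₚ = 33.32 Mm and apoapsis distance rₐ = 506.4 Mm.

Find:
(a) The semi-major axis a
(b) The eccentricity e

Convert to SI: rₚ = 33.32 Mm = 3.332e+07 m; rₐ = 506.4 Mm = 5.064e+08 m.
(a) a = (rₚ + rₐ) / 2 = (3.332e+07 + 5.064e+08) / 2 ≈ 2.699e+08 m = 269.9 Mm.
(b) e = (rₐ − rₚ) / (rₐ + rₚ) = (5.064e+08 − 3.332e+07) / (5.064e+08 + 3.332e+07) ≈ 0.8765.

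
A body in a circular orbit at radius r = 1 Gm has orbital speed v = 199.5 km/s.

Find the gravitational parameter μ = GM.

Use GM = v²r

Convert to SI: r = 1 Gm = 1e+09 m; v = 199.5 km/s = 199500 m/s.
For a circular orbit v² = GM/r, so GM = v² · r.
GM = (199500)² · 1e+09 m³/s² ≈ 3.98e+19 m³/s² = 3.98 × 10^19 m³/s².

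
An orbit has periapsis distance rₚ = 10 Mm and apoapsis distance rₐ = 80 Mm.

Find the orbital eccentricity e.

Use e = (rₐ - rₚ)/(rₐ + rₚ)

Convert to SI: rₚ = 10 Mm = 1e+07 m; rₐ = 80 Mm = 8e+07 m.
e = (rₐ − rₚ) / (rₐ + rₚ).
e = (8e+07 − 1e+07) / (8e+07 + 1e+07) = 7e+07 / 9e+07 ≈ 0.7778.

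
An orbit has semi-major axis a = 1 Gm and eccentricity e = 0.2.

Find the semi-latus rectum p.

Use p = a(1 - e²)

Convert to SI: a = 1 Gm = 1e+09 m.
p = a (1 − e²).
p = 1e+09 · (1 − (0.2)²) = 1e+09 · 0.96 ≈ 9.6e+08 m = 960 Mm.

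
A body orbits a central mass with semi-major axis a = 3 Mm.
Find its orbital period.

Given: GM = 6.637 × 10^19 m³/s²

Convert to SI: a = 3 Mm = 3e+06 m.
Kepler's third law: T = 2π √(a³ / GM).
Substituting a = 3e+06 m and GM = 6.637e+19 m³/s²:
T = 2π √((3e+06)³ / 6.637e+19) s
T ≈ 4.008 s = 4.008 seconds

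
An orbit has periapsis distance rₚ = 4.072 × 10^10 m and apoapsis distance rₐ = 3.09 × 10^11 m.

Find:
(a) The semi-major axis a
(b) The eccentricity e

(a) a = (rₚ + rₐ) / 2 = (4.072e+10 + 3.09e+11) / 2 ≈ 1.749e+11 m = 1.749 × 10^11 m.
(b) e = (rₐ − rₚ) / (rₐ + rₚ) = (3.09e+11 − 4.072e+10) / (3.09e+11 + 4.072e+10) ≈ 0.7671.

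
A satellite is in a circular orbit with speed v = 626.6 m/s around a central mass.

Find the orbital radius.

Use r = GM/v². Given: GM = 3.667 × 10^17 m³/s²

For a circular orbit, v² = GM / r, so r = GM / v².
r = 3.667e+17 / (626.6)² m ≈ 9.34e+11 m = 934 Gm.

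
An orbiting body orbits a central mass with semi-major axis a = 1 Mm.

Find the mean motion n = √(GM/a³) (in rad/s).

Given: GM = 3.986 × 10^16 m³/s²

Convert to SI: a = 1 Mm = 1e+06 m.
n = √(GM / a³).
n = √(3.986e+16 / (1e+06)³) rad/s ≈ 0.1996 rad/s.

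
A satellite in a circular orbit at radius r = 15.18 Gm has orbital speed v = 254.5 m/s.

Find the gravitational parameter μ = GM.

Convert to SI: r = 15.18 Gm = 1.518e+10 m.
For a circular orbit v² = GM/r, so GM = v² · r.
GM = (254.5)² · 1.518e+10 m³/s² ≈ 9.832e+14 m³/s² = 9.832 × 10^14 m³/s².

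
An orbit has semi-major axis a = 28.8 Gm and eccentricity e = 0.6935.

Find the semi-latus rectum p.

Convert to SI: a = 28.8 Gm = 2.88e+10 m.
p = a (1 − e²).
p = 2.88e+10 · (1 − (0.6935)²) = 2.88e+10 · 0.519058 ≈ 1.495e+10 m = 14.95 Gm.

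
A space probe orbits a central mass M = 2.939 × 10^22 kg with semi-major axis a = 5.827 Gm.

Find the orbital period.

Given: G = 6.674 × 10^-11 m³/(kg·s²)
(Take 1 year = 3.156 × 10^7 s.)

Convert to SI: a = 5.827 Gm = 5.827e+09 m.
GM = G · M = 6.674e-11 · 2.939e+22 = 1.96149e+12 m³/s².
Kepler's third law: T = 2π √(a³ / GM).
Substituting a = 5.827e+09 m and GM = 1.96149e+12 m³/s²:
T = 2π √((5.827e+09)³ / 1.96149e+12) s
T ≈ 1.996e+09 s = 63.23 years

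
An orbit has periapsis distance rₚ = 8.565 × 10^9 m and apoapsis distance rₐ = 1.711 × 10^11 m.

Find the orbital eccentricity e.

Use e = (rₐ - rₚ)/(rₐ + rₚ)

e = (rₐ − rₚ) / (rₐ + rₚ).
e = (1.711e+11 − 8.565e+09) / (1.711e+11 + 8.565e+09) = 1.62535e+11 / 1.79665e+11 ≈ 0.9047.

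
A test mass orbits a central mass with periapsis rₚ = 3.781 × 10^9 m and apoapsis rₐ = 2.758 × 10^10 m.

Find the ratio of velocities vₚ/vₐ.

Conservation of angular momentum gives rₚvₚ = rₐvₐ, so vₚ/vₐ = rₐ/rₚ.
vₚ/vₐ = 2.758e+10 / 3.781e+09 ≈ 7.294.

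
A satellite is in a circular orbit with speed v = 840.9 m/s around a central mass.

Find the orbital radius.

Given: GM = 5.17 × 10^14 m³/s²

For a circular orbit, v² = GM / r, so r = GM / v².
r = 5.17e+14 / (840.9)² m ≈ 7.311e+08 m = 7.311 × 10^8 m.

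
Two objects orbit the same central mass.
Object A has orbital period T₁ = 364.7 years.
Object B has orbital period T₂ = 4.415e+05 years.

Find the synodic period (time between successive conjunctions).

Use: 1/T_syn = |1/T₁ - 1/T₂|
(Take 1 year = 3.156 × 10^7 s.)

Convert to SI: T₁ = 364.7 years = 1.15099e+10 s; T₂ = 4.415e+05 years = 1.39337e+13 s.
T_syn = |T₁ · T₂ / (T₁ − T₂)|.
T_syn = |1.15099e+10 · 1.39337e+13 / (1.15099e+10 − 1.39337e+13)| s ≈ 1.152e+10 s = 365 years.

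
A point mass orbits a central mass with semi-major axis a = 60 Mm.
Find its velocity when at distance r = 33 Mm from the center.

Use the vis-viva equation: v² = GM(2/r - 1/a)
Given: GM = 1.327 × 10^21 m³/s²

Convert to SI: a = 60 Mm = 6e+07 m; r = 33 Mm = 3.3e+07 m.
Vis-viva: v = √(GM · (2/r − 1/a)).
2/r − 1/a = 2/3.3e+07 − 1/6e+07 = 4.39394e-08 m⁻¹.
v = √(1.327e+21 · 4.39394e-08) m/s ≈ 7.636e+06 m/s = 7636 km/s.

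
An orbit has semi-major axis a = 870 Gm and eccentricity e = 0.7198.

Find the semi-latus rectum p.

Convert to SI: a = 870 Gm = 8.7e+11 m.
p = a (1 − e²).
p = 8.7e+11 · (1 − (0.7198)²) = 8.7e+11 · 0.481888 ≈ 4.192e+11 m = 419.2 Gm.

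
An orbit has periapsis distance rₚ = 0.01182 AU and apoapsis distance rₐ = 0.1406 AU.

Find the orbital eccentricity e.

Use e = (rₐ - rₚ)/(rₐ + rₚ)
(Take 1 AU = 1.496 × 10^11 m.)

Convert to SI: rₚ = 0.01182 AU = 1.76827e+09 m; rₐ = 0.1406 AU = 2.10338e+10 m.
e = (rₐ − rₚ) / (rₐ + rₚ).
e = (2.10338e+10 − 1.76827e+09) / (2.10338e+10 + 1.76827e+09) = 1.92655e+10 / 2.2802e+10 ≈ 0.8449.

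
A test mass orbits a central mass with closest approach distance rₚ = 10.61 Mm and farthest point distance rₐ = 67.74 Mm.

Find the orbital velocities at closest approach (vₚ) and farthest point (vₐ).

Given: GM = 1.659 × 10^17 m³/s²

Convert to SI: rₚ = 10.61 Mm = 1.061e+07 m; rₐ = 67.74 Mm = 6.774e+07 m.
Use the vis-viva equation v² = GM(2/r − 1/a) with a = (rₚ + rₐ)/2 = (1.061e+07 + 6.774e+07)/2 = 3.9175e+07 m.
vₚ = √(GM · (2/rₚ − 1/a)) = √(1.659e+17 · (2/1.061e+07 − 1/3.9175e+07)) m/s ≈ 1.644e+05 m/s = 164.4 km/s.
vₐ = √(GM · (2/rₐ − 1/a)) = √(1.659e+17 · (2/6.774e+07 − 1/3.9175e+07)) m/s ≈ 2.575e+04 m/s = 25.75 km/s.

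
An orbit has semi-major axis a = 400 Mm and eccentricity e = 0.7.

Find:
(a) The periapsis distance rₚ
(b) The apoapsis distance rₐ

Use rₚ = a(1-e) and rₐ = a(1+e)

Convert to SI: a = 400 Mm = 4e+08 m.
(a) rₚ = a(1 − e) = 4e+08 · (1 − 0.7) = 4e+08 · 0.3 ≈ 1.2e+08 m = 120 Mm.
(b) rₐ = a(1 + e) = 4e+08 · (1 + 0.7) = 4e+08 · 1.7 ≈ 6.8e+08 m = 680 Mm.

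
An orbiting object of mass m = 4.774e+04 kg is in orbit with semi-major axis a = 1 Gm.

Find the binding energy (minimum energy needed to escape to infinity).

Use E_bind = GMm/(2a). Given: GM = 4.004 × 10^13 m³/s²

Convert to SI: a = 1 Gm = 1e+09 m.
Total orbital energy is E = −GMm/(2a); binding energy is E_bind = −E = GMm/(2a).
E_bind = 4.004e+13 · 4.774e+04 / (2 · 1e+09) J ≈ 9.558e+08 J = 955.8 MJ.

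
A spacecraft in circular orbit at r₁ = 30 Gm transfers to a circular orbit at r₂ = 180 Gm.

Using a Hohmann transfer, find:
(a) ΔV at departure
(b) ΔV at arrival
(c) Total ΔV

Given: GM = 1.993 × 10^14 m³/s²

Convert to SI: r₁ = 30 Gm = 3e+10 m; r₂ = 180 Gm = 1.8e+11 m.
Transfer semi-major axis: a_t = (r₁ + r₂)/2 = (3e+10 + 1.8e+11)/2 = 1.05e+11 m.
Circular speeds: v₁ = √(GM/r₁) = 81.5066 m/s, v₂ = √(GM/r₂) = 33.2749 m/s.
Transfer speeds (vis-viva v² = GM(2/r − 1/a_t)): v₁ᵗ = 106.717 m/s, v₂ᵗ = 17.7862 m/s.
(a) ΔV₁ = |v₁ᵗ − v₁| ≈ 25.21 m/s = 25.21 m/s.
(b) ΔV₂ = |v₂ − v₂ᵗ| ≈ 15.49 m/s = 15.49 m/s.
(c) ΔV_total = ΔV₁ + ΔV₂ ≈ 40.7 m/s = 40.7 m/s.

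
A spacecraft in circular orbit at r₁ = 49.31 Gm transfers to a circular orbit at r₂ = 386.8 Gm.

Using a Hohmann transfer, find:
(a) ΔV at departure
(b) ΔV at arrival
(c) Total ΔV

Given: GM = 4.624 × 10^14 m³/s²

Convert to SI: r₁ = 49.31 Gm = 4.931e+10 m; r₂ = 386.8 Gm = 3.868e+11 m.
Transfer semi-major axis: a_t = (r₁ + r₂)/2 = (4.931e+10 + 3.868e+11)/2 = 2.18055e+11 m.
Circular speeds: v₁ = √(GM/r₁) = 96.837 m/s, v₂ = √(GM/r₂) = 34.5753 m/s.
Transfer speeds (vis-viva v² = GM(2/r − 1/a_t)): v₁ᵗ = 128.974 m/s, v₂ᵗ = 16.4418 m/s.
(a) ΔV₁ = |v₁ᵗ − v₁| ≈ 32.14 m/s = 32.14 m/s.
(b) ΔV₂ = |v₂ − v₂ᵗ| ≈ 18.13 m/s = 18.13 m/s.
(c) ΔV_total = ΔV₁ + ΔV₂ ≈ 50.27 m/s = 50.27 m/s.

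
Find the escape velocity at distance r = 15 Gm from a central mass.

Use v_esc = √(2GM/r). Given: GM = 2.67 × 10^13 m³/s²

Convert to SI: r = 15 Gm = 1.5e+10 m.
Escape velocity comes from setting total energy to zero: ½v² − GM/r = 0 ⇒ v_esc = √(2GM / r).
v_esc = √(2 · 2.67e+13 / 1.5e+10) m/s ≈ 59.67 m/s = 59.67 m/s.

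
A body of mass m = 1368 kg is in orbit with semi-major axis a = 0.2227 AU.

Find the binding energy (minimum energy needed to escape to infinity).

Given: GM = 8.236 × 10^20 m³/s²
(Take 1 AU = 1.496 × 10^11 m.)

Convert to SI: a = 0.2227 AU = 3.33159e+10 m.
Total orbital energy is E = −GMm/(2a); binding energy is E_bind = −E = GMm/(2a).
E_bind = 8.236e+20 · 1368 / (2 · 3.33159e+10) J ≈ 1.691e+13 J = 16.91 TJ.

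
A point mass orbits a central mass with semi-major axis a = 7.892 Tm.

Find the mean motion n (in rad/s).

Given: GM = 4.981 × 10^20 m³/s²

Convert to SI: a = 7.892 Tm = 7.892e+12 m.
n = √(GM / a³).
n = √(4.981e+20 / (7.892e+12)³) rad/s ≈ 1.007e-09 rad/s.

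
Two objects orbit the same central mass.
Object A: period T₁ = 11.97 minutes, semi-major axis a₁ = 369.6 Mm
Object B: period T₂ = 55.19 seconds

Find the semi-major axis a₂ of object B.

Convert to SI: T₁ = 11.97 minutes = 718.2 s; a₁ = 369.6 Mm = 3.696e+08 m.
Kepler's third law: (T₁/T₂)² = (a₁/a₂)³ ⇒ a₂ = a₁ · (T₂/T₁)^(2/3).
T₂/T₁ = 55.19 / 718.2 = 0.0768449.
a₂ = 3.696e+08 · (0.0768449)^(2/3) m ≈ 6.68e+07 m = 66.8 Mm.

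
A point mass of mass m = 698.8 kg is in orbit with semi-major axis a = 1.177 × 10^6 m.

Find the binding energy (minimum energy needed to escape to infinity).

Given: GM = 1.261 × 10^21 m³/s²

Total orbital energy is E = −GMm/(2a); binding energy is E_bind = −E = GMm/(2a).
E_bind = 1.261e+21 · 698.8 / (2 · 1.177e+06) J ≈ 3.743e+17 J = 374.3 PJ.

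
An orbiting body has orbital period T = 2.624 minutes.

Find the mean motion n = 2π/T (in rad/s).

Convert to SI: T = 2.624 minutes = 157.44 s.
n = 2π / T.
n = 2π / 157.44 s ≈ 0.03991 rad/s.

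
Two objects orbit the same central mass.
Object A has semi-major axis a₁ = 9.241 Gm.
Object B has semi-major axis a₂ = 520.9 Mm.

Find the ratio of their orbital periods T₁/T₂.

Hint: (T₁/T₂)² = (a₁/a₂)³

Convert to SI: a₁ = 9.241 Gm = 9.241e+09 m; a₂ = 520.9 Mm = 5.209e+08 m.
From Kepler's third law, (T₁/T₂)² = (a₁/a₂)³, so T₁/T₂ = (a₁/a₂)^(3/2).
a₁/a₂ = 9.241e+09 / 5.209e+08 = 17.7404.
T₁/T₂ = (17.7404)^(3/2) ≈ 74.72.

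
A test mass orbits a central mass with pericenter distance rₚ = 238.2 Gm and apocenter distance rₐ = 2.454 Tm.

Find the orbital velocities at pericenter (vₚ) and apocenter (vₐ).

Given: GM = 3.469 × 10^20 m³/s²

Convert to SI: rₚ = 238.2 Gm = 2.382e+11 m; rₐ = 2.454 Tm = 2.454e+12 m.
Use the vis-viva equation v² = GM(2/r − 1/a) with a = (rₚ + rₐ)/2 = (2.382e+11 + 2.454e+12)/2 = 1.3461e+12 m.
vₚ = √(GM · (2/rₚ − 1/a)) = √(3.469e+20 · (2/2.382e+11 − 1/1.3461e+12)) m/s ≈ 5.153e+04 m/s = 51.53 km/s.
vₐ = √(GM · (2/rₐ − 1/a)) = √(3.469e+20 · (2/2.454e+12 − 1/1.3461e+12)) m/s ≈ 5001 m/s = 5.001 km/s.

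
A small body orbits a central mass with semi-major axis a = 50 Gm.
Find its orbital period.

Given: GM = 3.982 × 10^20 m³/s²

Convert to SI: a = 50 Gm = 5e+10 m.
Kepler's third law: T = 2π √(a³ / GM).
Substituting a = 5e+10 m and GM = 3.982e+20 m³/s²:
T = 2π √((5e+10)³ / 3.982e+20) s
T ≈ 3.52e+06 s = 40.74 days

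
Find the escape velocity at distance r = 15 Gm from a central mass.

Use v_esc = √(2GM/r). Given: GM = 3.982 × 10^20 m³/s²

Convert to SI: r = 15 Gm = 1.5e+10 m.
Escape velocity comes from setting total energy to zero: ½v² − GM/r = 0 ⇒ v_esc = √(2GM / r).
v_esc = √(2 · 3.982e+20 / 1.5e+10) m/s ≈ 2.304e+05 m/s = 230.4 km/s.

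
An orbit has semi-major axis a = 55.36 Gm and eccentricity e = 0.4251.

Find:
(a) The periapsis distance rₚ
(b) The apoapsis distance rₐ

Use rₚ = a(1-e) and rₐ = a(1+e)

Convert to SI: a = 55.36 Gm = 5.536e+10 m.
(a) rₚ = a(1 − e) = 5.536e+10 · (1 − 0.4251) = 5.536e+10 · 0.5749 ≈ 3.183e+10 m = 31.83 Gm.
(b) rₐ = a(1 + e) = 5.536e+10 · (1 + 0.4251) = 5.536e+10 · 1.4251 ≈ 7.889e+10 m = 78.89 Gm.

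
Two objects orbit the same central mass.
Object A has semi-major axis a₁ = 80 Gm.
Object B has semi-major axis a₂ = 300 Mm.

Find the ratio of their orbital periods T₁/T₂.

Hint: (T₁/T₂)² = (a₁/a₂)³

Convert to SI: a₁ = 80 Gm = 8e+10 m; a₂ = 300 Mm = 3e+08 m.
From Kepler's third law, (T₁/T₂)² = (a₁/a₂)³, so T₁/T₂ = (a₁/a₂)^(3/2).
a₁/a₂ = 8e+10 / 3e+08 = 266.667.
T₁/T₂ = (266.667)^(3/2) ≈ 4355.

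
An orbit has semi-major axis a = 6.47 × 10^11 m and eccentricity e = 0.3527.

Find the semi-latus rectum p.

p = a (1 − e²).
p = 6.47e+11 · (1 − (0.3527)²) = 6.47e+11 · 0.875603 ≈ 5.665e+11 m = 5.665 × 10^11 m.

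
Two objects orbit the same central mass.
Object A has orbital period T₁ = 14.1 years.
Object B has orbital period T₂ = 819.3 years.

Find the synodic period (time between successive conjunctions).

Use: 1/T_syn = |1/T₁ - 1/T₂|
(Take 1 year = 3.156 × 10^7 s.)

Convert to SI: T₁ = 14.1 years = 4.44996e+08 s; T₂ = 819.3 years = 2.58571e+10 s.
T_syn = |T₁ · T₂ / (T₁ − T₂)|.
T_syn = |4.44996e+08 · 2.58571e+10 / (4.44996e+08 − 2.58571e+10)| s ≈ 4.528e+08 s = 14.35 years.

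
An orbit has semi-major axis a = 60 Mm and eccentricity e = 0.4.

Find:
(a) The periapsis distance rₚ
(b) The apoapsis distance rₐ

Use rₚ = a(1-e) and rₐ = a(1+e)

Convert to SI: a = 60 Mm = 6e+07 m.
(a) rₚ = a(1 − e) = 6e+07 · (1 − 0.4) = 6e+07 · 0.6 ≈ 3.6e+07 m = 36 Mm.
(b) rₐ = a(1 + e) = 6e+07 · (1 + 0.4) = 6e+07 · 1.4 ≈ 8.4e+07 m = 84 Mm.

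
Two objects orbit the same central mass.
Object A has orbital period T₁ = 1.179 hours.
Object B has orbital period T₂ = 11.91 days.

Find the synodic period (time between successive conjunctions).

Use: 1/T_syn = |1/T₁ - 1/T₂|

Convert to SI: T₁ = 1.179 hours = 4244.4 s; T₂ = 11.91 days = 1.02902e+06 s.
T_syn = |T₁ · T₂ / (T₁ − T₂)|.
T_syn = |4244.4 · 1.02902e+06 / (4244.4 − 1.02902e+06)| s ≈ 4262 s = 1.184 hours.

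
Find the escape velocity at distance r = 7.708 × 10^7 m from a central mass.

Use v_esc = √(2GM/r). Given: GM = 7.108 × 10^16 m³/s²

Escape velocity comes from setting total energy to zero: ½v² − GM/r = 0 ⇒ v_esc = √(2GM / r).
v_esc = √(2 · 7.108e+16 / 7.708e+07) m/s ≈ 4.295e+04 m/s = 42.95 km/s.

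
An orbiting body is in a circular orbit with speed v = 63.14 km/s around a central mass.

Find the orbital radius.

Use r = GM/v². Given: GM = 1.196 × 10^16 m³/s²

Convert to SI: v = 63.14 km/s = 63140 m/s.
For a circular orbit, v² = GM / r, so r = GM / v².
r = 1.196e+16 / (63140)² m ≈ 3e+06 m = 3 Mm.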